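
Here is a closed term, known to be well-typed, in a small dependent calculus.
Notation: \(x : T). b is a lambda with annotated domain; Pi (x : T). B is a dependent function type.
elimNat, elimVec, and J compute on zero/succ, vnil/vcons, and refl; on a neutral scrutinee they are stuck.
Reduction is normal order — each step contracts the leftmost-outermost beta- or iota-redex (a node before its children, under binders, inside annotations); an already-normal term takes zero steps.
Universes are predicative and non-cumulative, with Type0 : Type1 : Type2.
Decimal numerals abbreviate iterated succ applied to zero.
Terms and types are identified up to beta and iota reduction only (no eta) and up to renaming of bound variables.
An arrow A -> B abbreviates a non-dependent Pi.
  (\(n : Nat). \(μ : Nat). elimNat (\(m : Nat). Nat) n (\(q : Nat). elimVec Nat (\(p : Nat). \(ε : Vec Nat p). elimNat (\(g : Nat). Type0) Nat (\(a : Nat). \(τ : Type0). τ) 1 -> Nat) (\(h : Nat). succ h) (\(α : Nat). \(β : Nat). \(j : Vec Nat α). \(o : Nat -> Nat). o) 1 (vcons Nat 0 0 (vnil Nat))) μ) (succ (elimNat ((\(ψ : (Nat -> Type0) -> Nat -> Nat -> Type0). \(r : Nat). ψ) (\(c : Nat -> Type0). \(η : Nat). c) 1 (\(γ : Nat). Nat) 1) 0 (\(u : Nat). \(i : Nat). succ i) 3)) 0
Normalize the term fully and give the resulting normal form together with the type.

reduced normal form:
  4
type:
  Nat


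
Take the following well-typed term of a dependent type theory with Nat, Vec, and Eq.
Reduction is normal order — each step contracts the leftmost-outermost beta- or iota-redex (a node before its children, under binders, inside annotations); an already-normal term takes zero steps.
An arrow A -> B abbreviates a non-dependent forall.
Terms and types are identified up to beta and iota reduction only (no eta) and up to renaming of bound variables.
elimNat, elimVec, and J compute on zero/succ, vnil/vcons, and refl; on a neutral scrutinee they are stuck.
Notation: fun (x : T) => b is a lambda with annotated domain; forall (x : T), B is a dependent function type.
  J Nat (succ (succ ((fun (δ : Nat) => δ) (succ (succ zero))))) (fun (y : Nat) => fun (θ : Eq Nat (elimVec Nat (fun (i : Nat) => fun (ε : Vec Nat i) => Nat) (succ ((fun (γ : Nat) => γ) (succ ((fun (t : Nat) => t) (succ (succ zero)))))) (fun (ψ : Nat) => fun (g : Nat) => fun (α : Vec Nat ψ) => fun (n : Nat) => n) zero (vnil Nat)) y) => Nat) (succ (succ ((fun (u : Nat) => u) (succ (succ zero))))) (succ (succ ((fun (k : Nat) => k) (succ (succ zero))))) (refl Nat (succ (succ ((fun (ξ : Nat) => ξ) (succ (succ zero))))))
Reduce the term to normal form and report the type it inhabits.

reduced normal form:
  succ (succ (succ (succ zero)))
type:
  Nat
observation: the first redex contracted is a J iota-redex; the normal form is reached in 2 normal-order steps.


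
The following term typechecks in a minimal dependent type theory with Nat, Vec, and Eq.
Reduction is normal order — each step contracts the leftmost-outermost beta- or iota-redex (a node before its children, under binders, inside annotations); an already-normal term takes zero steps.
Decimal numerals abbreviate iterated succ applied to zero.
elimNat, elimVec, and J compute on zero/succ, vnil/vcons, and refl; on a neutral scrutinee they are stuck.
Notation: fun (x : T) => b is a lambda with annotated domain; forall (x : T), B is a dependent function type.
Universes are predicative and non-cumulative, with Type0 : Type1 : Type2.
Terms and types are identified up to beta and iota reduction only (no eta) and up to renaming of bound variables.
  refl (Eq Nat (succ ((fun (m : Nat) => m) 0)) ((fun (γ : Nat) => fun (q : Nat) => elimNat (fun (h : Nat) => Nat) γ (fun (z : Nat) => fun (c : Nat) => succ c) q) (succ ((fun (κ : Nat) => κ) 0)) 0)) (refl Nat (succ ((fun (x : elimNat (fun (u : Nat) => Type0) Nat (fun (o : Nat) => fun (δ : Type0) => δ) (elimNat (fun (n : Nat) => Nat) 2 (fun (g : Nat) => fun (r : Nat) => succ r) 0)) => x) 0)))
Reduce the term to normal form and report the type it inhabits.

normal form:
  refl (Eq Nat 1 1) (refl Nat 1)
type:
  Eq (Eq Nat 1 1) (refl Nat 1) (refl Nat 1)


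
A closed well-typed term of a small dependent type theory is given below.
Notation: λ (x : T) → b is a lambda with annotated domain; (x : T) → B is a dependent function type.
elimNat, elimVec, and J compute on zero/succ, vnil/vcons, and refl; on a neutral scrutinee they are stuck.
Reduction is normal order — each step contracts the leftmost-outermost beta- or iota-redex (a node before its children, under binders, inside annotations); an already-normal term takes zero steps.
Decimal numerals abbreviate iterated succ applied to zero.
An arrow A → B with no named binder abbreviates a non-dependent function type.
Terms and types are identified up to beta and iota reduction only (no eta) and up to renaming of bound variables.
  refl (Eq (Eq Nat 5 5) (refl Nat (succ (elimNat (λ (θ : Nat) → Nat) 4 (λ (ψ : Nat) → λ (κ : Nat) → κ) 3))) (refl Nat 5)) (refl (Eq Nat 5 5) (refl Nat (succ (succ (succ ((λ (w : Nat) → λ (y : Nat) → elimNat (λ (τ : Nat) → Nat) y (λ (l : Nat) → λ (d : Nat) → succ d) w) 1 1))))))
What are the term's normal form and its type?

normal form:
  refl (Eq (Eq Nat 5 5) (refl Nat 5) (refl Nat 5)) (refl (Eq Nat 5 5) (refl Nat 5))
the term's type:
  Eq (Eq (Eq Nat 5 5) (refl Nat 5) (refl Nat 5)) (refl (Eq Nat 5 5) (refl Nat 5)) (refl (Eq Nat 5 5) (refl Nat 5))
observation: the first redex contracted is an elimNat iota-redex; the normal form is reached in 16 normal-order steps.


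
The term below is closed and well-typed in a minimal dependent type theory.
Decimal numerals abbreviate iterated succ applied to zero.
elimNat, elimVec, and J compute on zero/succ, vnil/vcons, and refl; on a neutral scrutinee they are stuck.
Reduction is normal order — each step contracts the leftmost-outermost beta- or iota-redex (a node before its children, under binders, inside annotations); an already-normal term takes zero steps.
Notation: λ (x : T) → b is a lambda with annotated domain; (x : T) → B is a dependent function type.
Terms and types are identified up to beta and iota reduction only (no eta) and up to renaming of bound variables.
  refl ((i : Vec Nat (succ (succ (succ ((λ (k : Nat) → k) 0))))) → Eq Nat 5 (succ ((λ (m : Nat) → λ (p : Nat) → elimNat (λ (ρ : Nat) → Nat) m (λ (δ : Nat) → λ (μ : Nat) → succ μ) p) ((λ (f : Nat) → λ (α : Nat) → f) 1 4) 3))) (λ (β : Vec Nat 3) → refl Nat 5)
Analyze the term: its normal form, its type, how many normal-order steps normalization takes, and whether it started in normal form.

normal form:
  refl ((i : Vec Nat 3) → Eq Nat 5 5) (λ (k : Vec Nat 3) → refl Nat 5)
inferred type:
  Eq ((i : Vec Nat 3) → Eq Nat 5 5) (λ (k : Vec Nat 3) → refl Nat 5) (λ (m : Vec Nat 3) → refl Nat 5)
normal-order step count: 15
term was already normal: no
first redex: a beta-redex


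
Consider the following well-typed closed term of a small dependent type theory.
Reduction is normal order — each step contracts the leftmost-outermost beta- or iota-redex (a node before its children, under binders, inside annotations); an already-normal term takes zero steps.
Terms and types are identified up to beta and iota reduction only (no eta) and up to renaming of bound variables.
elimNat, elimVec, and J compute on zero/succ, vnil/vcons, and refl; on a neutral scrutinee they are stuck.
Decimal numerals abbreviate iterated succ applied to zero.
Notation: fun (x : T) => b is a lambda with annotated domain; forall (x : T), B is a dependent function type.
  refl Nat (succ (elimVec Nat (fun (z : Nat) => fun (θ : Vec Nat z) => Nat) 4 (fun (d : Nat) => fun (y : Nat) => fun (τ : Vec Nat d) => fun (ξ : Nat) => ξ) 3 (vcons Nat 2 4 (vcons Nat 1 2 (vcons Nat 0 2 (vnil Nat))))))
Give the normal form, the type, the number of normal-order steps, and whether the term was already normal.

resulting normal form:
  refl Nat 5
type:
  Eq Nat 5 5
reduction steps (normal order): 16
started in normal form: no
first redex: an elimVec iota-redex


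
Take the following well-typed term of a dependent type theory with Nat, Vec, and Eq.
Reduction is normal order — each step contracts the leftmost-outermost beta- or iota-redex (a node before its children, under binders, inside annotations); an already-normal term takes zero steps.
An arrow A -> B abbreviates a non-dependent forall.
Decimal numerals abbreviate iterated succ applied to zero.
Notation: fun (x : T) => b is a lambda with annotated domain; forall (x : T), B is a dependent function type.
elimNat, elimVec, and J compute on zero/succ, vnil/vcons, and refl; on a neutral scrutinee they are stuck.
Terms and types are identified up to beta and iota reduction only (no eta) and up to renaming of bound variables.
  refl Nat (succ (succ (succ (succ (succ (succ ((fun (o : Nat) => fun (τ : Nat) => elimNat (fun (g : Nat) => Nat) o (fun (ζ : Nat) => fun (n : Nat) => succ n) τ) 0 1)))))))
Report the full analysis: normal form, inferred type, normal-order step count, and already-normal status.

normal form:
  refl Nat 7
inferred type:
  Eq Nat 7 7
normal-order step count: 6
started in normal form: no
first redex: a beta-redex


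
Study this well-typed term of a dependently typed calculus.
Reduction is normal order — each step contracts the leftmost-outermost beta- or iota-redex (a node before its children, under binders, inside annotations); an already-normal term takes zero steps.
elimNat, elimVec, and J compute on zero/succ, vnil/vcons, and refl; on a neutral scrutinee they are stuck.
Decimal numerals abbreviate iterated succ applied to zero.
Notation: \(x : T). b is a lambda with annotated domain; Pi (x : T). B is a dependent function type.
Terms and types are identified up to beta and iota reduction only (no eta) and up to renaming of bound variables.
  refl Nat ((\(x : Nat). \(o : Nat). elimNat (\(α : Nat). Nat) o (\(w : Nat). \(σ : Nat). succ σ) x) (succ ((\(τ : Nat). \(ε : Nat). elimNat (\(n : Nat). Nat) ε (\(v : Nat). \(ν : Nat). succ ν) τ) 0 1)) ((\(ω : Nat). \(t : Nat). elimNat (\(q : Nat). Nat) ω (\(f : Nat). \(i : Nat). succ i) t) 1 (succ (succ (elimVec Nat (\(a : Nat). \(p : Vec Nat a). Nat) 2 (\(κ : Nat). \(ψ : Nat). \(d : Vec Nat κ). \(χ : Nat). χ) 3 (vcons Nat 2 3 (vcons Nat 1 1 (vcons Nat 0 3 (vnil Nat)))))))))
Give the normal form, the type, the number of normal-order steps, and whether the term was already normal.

normal form:
  refl Nat 7
type:
  Eq Nat 7 7
normal-order step count: 43
term was already normal: no
first redex: a beta-redex


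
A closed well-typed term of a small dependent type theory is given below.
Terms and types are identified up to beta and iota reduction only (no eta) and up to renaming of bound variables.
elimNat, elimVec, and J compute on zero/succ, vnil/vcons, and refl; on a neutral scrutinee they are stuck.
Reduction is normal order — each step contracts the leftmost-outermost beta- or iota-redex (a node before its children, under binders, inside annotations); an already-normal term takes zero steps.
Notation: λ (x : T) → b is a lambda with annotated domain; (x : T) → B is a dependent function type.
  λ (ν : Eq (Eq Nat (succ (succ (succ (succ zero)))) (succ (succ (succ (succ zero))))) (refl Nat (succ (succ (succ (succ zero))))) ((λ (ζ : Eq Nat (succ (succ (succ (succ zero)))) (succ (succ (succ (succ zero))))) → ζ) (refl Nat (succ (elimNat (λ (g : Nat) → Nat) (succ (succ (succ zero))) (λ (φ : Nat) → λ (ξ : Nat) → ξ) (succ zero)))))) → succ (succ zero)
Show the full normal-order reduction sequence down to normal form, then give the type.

normal-order reduction sequence:
  λ (ν : Eq (Eq Nat (succ (succ (succ (succ zero)))) (succ (succ (succ (succ zero))))) (refl Nat (succ (succ (succ (succ zero))))) ((λ (ζ : Eq Nat (succ (succ (succ (succ zero)))) (succ (succ (succ (succ zero))))) → ζ) (refl Nat (succ (elimNat (λ (g : Nat) → Nat) (succ (succ (succ zero))) (λ (φ : Nat) → λ (ξ : Nat) → ξ) (succ zero)))))) → succ (succ zero)
  ~> λ (ν : Eq (Eq Nat (succ (succ (succ (succ zero)))) (succ (succ (succ (succ zero))))) (refl Nat (succ (succ (succ (succ zero))))) (refl Nat (succ (elimNat (λ (ζ : Nat) → Nat) (succ (succ (succ zero))) (λ (g : Nat) → λ (φ : Nat) → φ) (succ zero))))) → succ (succ zero)
  ~> λ (ν : Eq (Eq Nat (succ (succ (succ (succ zero)))) (succ (succ (succ (succ zero))))) (refl Nat (succ (succ (succ (succ zero))))) (refl Nat (succ ((λ (ζ : Nat) → λ (g : Nat) → g) zero (elimNat (λ (φ : Nat) → Nat) (succ (succ (succ zero))) (λ (ξ : Nat) → λ (b : Nat) → b) zero))))) → succ (succ zero)
  ~> λ (ν : Eq (Eq Nat (succ (succ (succ (succ zero)))) (succ (succ (succ (succ zero))))) (refl Nat (succ (succ (succ (succ zero))))) (refl Nat (succ ((λ (ζ : Nat) → ζ) (elimNat (λ (g : Nat) → Nat) (succ (succ (succ zero))) (λ (φ : Nat) → λ (ξ : Nat) → ξ) zero))))) → succ (succ zero)
  ~> λ (ν : Eq (Eq Nat (succ (succ (succ (succ zero)))) (succ (succ (succ (succ zero))))) (refl Nat (succ (succ (succ (succ zero))))) (refl Nat (succ (elimNat (λ (ζ : Nat) → Nat) (succ (succ (succ zero))) (λ (g : Nat) → λ (φ : Nat) → φ) zero)))) → succ (succ zero)
  ~> λ (ν : Eq (Eq Nat (succ (succ (succ (succ zero)))) (succ (succ (succ (succ zero))))) (refl Nat (succ (succ (succ (succ zero))))) (refl Nat (succ (succ (succ (succ zero)))))) → succ (succ zero)
the term's type:
  (ν : Eq (Eq Nat (succ (succ (succ (succ zero)))) (succ (succ (succ (succ zero))))) (refl Nat (succ (succ (succ (succ zero))))) (refl Nat (succ (succ (succ (succ zero)))))) → Nat


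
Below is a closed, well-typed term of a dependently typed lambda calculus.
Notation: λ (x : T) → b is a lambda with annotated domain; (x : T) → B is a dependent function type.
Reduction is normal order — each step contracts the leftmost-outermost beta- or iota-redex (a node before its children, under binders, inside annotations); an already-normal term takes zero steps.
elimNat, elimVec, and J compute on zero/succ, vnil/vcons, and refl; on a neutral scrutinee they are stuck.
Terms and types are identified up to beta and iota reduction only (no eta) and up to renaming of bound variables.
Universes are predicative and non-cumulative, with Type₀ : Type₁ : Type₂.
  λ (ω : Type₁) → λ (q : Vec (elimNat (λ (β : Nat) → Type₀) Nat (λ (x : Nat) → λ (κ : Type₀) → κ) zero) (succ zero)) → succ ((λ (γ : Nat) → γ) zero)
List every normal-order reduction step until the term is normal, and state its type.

reduction (normal order):
  λ (ω : Type₁) → λ (q : Vec (elimNat (λ (β : Nat) → Type₀) Nat (λ (x : Nat) → λ (κ : Type₀) → κ) zero) (succ zero)) → succ ((λ (γ : Nat) → γ) zero)
  ~> λ (ω : Type₁) → λ (q : Vec Nat (succ zero)) → succ ((λ (β : Nat) → β) zero)
  ~> λ (ω : Type₁) → λ (q : Vec Nat (succ zero)) → succ zero
inferred type:
  (ω : Type₁) → (q : Vec Nat (succ zero)) → Nat


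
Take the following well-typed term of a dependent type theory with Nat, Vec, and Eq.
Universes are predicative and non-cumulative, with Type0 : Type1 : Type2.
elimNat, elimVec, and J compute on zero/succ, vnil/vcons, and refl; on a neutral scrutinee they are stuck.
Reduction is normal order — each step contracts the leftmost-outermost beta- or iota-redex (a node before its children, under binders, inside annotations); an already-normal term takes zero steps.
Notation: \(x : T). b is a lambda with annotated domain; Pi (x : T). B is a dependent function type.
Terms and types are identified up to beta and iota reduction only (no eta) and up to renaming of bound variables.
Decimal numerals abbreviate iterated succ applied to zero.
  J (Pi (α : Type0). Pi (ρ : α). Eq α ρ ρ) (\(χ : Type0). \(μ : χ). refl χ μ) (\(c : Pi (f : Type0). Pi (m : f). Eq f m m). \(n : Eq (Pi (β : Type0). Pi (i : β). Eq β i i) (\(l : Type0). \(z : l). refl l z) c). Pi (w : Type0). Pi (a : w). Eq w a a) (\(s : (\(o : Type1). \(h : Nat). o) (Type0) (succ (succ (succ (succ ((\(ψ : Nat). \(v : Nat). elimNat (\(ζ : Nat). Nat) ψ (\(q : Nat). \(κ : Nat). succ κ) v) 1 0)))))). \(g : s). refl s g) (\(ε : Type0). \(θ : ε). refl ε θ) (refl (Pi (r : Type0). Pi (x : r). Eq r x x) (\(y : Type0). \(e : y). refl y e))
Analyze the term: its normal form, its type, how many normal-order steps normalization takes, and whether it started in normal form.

resulting normal form:
  \(α : Type0). \(ρ : α). refl α ρ
inferred type:
  Pi (α : Type0). Pi (ρ : α). Eq α ρ ρ
normal-order step count: 3
started in normal form: no
first redex: a J iota-redex


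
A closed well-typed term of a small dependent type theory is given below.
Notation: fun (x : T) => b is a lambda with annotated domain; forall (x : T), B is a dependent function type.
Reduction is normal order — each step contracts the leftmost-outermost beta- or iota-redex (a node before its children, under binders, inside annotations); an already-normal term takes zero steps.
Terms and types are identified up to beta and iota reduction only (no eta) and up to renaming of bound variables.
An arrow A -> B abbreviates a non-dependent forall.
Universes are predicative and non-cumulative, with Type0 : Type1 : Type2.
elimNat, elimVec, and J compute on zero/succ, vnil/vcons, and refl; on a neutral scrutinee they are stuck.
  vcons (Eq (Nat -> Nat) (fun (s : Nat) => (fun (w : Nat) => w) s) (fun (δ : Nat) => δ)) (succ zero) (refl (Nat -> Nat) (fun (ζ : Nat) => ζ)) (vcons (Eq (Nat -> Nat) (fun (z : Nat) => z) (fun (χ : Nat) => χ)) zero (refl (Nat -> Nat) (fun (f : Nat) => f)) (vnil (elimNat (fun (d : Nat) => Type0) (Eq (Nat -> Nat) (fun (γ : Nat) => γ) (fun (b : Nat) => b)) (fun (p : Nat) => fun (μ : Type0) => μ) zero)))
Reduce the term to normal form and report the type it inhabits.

reduced normal form:
  vcons (Eq (Nat -> Nat) (fun (s : Nat) => s) (fun (w : Nat) => w)) (succ zero) (refl (Nat -> Nat) (fun (δ : Nat) => δ)) (vcons (Eq (Nat -> Nat) (fun (ζ : Nat) => ζ) (fun (z : Nat) => z)) zero (refl (Nat -> Nat) (fun (χ : Nat) => χ)) (vnil (Eq (Nat -> Nat) (fun (f : Nat) => f) (fun (d : Nat) => d))))
type:
  Vec (Eq (Nat -> Nat) (fun (s : Nat) => s) (fun (w : Nat) => w)) (succ (succ zero))
observation: the term reaches its normal form after 2 normal-order steps.


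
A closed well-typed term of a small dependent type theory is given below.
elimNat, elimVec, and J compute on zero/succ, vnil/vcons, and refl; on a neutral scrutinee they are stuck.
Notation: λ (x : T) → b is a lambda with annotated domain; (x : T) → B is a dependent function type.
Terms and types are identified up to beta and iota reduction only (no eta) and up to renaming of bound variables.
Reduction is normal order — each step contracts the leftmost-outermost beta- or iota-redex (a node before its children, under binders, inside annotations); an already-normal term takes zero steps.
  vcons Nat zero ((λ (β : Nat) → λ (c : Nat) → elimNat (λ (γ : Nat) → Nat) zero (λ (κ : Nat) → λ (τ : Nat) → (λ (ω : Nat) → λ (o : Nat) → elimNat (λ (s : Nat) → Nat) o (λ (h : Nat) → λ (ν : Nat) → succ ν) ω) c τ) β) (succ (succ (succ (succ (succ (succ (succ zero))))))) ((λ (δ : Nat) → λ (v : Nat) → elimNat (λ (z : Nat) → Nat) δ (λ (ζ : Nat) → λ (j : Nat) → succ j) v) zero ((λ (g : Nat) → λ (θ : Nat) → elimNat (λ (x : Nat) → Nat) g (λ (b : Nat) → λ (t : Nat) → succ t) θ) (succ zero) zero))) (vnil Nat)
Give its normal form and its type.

normal form:
  vcons Nat zero (succ (succ (succ (succ (succ (succ (succ zero))))))) (vnil Nat)
inferred type:
  Vec Nat (succ zero)


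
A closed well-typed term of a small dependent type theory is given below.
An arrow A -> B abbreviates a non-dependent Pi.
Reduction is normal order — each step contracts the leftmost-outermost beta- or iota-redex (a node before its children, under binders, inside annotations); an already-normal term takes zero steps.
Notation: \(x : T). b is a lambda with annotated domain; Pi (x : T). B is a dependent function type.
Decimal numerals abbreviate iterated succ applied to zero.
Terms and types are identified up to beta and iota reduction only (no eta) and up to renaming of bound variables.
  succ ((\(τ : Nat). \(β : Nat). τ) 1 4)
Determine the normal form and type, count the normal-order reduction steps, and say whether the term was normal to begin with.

reduced normal form:
  2
type:
  Nat
reduction steps (normal order): 2
already normal: no
first redex: a beta-redex


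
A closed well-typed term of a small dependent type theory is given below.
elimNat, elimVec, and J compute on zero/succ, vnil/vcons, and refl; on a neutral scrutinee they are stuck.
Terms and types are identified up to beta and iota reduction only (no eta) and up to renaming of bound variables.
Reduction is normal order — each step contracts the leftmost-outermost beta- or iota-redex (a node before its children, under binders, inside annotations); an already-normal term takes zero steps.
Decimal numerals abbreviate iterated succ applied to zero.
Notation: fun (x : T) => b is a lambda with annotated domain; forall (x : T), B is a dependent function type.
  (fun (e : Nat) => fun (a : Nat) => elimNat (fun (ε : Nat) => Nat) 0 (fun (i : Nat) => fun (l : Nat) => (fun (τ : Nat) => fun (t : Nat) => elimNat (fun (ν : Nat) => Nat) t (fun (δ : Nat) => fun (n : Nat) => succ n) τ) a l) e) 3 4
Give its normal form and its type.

resulting normal form:
  12
the term's type:
  Nat
observation: contracting a beta-redex first, the term normalizes in 57 steps.


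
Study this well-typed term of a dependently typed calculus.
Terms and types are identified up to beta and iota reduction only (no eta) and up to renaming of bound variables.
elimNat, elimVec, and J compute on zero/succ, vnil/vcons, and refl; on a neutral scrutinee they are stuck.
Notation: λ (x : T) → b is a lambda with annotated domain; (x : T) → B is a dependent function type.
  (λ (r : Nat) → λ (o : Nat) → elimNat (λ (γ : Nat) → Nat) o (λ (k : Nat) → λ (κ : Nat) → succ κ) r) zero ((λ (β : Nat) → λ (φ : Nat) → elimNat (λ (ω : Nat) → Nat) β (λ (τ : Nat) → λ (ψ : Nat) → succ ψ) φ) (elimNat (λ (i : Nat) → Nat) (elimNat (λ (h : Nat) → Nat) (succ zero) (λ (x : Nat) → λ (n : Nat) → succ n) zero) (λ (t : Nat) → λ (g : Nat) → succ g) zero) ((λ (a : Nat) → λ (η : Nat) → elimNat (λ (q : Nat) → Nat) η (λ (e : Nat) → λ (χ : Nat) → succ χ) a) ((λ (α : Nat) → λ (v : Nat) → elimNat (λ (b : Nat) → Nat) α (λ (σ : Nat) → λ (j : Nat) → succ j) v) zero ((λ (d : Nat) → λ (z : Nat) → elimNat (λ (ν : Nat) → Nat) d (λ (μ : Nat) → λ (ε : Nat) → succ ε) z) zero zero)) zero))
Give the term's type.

type:
  Nat


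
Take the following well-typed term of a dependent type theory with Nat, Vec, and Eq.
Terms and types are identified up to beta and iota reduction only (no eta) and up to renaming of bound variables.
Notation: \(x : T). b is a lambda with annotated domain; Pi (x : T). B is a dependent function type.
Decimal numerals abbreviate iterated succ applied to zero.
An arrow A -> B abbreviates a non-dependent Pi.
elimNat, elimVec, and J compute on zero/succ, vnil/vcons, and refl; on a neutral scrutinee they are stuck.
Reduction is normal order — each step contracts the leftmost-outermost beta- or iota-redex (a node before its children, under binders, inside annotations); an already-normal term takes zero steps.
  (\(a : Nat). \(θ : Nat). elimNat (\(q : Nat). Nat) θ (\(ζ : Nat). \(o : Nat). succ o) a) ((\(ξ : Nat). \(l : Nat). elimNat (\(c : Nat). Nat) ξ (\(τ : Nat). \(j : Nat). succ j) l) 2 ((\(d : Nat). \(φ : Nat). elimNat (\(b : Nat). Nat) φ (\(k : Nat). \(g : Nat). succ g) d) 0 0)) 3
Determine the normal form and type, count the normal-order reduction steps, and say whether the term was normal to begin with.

reduced normal form:
  5
inferred type:
  Nat
steps to reach normal form (normal order): 15
term was already normal: no
first redex: a beta-redex


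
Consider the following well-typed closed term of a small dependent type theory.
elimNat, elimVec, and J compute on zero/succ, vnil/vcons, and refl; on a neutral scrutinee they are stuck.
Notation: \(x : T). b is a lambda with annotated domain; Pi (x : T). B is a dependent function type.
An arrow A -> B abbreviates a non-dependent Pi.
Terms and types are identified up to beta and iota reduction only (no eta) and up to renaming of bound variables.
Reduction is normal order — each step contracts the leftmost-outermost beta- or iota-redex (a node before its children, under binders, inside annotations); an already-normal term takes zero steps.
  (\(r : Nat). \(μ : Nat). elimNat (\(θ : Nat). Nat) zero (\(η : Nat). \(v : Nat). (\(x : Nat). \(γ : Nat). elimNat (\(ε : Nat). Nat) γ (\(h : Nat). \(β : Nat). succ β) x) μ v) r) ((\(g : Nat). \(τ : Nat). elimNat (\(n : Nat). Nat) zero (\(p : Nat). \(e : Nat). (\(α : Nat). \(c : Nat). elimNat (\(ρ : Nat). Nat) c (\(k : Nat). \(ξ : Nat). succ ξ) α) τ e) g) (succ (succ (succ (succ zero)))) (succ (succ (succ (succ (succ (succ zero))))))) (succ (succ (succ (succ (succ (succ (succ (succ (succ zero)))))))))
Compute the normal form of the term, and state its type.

reduced normal form:
  succ (succ (succ (succ (succ (succ (succ (succ (succ (succ (succ (succ (succ (succ (succ (succ (succ (succ (succ (succ (succ (succ (succ (succ (succ (succ (succ (succ (succ (succ (succ (succ (succ (succ (succ (succ (succ (succ (succ (succ (succ (succ (succ (succ (succ (succ (succ (succ (succ (succ (succ (succ (succ (succ (succ (succ (succ (succ (succ (succ (succ (succ (succ (succ (succ (succ (succ (succ (succ (succ (succ (succ (succ (succ (succ (succ (succ (succ (succ (succ (succ (succ (succ (succ (succ (succ (succ (succ (succ (succ (succ (succ (succ (succ (succ (succ (succ (succ (succ (succ (succ (succ (succ (succ (succ (succ (succ (succ (succ (succ (succ (succ (succ (succ (succ (succ (succ (succ (succ (succ (succ (succ (succ (succ (succ (succ (succ (succ (succ (succ (succ (succ (succ (succ (succ (succ (succ (succ (succ (succ (succ (succ (succ (succ (succ (succ (succ (succ (succ (succ (succ (succ (succ (succ (succ (succ (succ (succ (succ (succ (succ (succ (succ (succ (succ (succ (succ (succ (succ (succ (succ (succ (succ (succ (succ (succ (succ (succ (succ (succ (succ (succ (succ (succ (succ (succ (succ (succ (succ (succ (succ (succ (succ (succ (succ (succ (succ (succ (succ (succ (succ (succ (succ (succ (succ (succ (succ (succ (succ (succ (succ (succ (succ (succ (succ (succ zero)))))))))))))))))))))))))))))))))))))))))))))))))))))))))))))))))))))))))))))))))))))))))))))))))))))))))))))))))))))))))))))))))))))))))))))))))))))))))))))))))))))))))))))))))))))))))))))))))))))))))))))))))))))))
the term's type:
  Nat
observation: the term reaches its normal form after 204 normal-order steps.


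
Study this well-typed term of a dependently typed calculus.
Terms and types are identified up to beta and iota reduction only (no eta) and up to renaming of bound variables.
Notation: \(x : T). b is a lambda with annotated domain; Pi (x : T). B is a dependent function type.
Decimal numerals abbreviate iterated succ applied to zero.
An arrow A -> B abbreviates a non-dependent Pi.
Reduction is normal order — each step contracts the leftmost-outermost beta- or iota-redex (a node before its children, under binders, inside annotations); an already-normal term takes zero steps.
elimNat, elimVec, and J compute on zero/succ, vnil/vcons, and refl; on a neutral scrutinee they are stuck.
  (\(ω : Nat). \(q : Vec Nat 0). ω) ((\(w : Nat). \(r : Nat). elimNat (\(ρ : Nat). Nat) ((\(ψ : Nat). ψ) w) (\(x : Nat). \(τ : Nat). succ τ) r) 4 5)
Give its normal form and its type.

resulting normal form:
  \(ω : Vec Nat 0). 9
the term's type:
  Vec Nat 0 -> Nat


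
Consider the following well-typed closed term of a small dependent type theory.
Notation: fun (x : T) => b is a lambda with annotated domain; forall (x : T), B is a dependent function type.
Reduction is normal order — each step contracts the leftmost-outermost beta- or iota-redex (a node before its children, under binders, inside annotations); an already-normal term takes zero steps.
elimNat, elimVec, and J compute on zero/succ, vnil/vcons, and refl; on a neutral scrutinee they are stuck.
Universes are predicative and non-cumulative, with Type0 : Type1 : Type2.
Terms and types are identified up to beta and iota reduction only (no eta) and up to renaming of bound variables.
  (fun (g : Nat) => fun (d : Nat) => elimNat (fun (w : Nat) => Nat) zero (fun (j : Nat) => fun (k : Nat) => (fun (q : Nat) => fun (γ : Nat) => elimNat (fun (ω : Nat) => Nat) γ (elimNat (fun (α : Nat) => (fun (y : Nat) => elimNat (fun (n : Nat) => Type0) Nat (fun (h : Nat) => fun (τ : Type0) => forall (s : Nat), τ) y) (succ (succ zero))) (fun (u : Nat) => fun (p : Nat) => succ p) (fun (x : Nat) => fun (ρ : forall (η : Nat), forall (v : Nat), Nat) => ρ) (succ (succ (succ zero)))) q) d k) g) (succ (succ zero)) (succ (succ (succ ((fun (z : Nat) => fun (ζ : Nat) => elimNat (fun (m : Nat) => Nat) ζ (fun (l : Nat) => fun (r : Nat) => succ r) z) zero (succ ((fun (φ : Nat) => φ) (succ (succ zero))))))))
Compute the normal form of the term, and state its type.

reduced normal form:
  succ (succ (succ (succ (succ (succ (succ (succ (succ (succ (succ (succ zero)))))))))))
type:
  Nat
observation: the first redex contracted is a beta-redex; the normal form is reached in 139 normal-order steps.


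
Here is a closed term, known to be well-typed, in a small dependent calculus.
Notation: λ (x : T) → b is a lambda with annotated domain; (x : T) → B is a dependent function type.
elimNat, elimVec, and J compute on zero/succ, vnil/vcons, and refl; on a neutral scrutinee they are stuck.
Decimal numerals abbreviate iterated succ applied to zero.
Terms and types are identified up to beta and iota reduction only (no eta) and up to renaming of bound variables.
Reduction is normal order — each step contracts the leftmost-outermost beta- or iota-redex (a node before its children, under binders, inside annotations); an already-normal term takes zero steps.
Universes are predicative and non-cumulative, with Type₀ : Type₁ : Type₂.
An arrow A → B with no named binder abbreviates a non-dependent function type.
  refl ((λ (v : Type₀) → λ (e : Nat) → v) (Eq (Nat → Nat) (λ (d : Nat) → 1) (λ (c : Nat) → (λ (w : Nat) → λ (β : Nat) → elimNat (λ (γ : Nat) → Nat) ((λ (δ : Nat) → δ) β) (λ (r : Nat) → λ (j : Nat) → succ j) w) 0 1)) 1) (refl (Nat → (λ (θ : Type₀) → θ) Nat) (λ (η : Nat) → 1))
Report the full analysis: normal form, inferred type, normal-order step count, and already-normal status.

reduced normal form:
  refl (Eq (Nat → Nat) (λ (v : Nat) → 1) (λ (e : Nat) → 1)) (refl (Nat → Nat) (λ (d : Nat) → 1))
the term's type:
  Eq (Eq (Nat → Nat) (λ (v : Nat) → 1) (λ (e : Nat) → 1)) (refl (Nat → Nat) (λ (d : Nat) → 1)) (refl (Nat → Nat) (λ (c : Nat) → 1))
normal-order step count: 7
started in normal form: no
first redex: a beta-redex


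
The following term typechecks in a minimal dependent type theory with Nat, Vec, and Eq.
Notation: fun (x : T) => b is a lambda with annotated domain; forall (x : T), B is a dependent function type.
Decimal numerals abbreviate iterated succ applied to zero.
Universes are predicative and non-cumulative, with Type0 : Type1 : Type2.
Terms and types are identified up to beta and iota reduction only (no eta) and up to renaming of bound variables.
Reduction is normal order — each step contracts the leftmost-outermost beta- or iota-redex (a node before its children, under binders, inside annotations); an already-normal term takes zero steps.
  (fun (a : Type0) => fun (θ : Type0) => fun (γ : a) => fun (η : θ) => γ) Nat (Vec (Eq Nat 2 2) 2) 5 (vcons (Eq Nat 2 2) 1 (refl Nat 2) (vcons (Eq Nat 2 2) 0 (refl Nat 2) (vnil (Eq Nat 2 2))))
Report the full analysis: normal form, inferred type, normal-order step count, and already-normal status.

resulting normal form:
  5
inferred type:
  Nat
reduction steps (normal order): 4
already normal: no
first contracted redex: a beta-redex


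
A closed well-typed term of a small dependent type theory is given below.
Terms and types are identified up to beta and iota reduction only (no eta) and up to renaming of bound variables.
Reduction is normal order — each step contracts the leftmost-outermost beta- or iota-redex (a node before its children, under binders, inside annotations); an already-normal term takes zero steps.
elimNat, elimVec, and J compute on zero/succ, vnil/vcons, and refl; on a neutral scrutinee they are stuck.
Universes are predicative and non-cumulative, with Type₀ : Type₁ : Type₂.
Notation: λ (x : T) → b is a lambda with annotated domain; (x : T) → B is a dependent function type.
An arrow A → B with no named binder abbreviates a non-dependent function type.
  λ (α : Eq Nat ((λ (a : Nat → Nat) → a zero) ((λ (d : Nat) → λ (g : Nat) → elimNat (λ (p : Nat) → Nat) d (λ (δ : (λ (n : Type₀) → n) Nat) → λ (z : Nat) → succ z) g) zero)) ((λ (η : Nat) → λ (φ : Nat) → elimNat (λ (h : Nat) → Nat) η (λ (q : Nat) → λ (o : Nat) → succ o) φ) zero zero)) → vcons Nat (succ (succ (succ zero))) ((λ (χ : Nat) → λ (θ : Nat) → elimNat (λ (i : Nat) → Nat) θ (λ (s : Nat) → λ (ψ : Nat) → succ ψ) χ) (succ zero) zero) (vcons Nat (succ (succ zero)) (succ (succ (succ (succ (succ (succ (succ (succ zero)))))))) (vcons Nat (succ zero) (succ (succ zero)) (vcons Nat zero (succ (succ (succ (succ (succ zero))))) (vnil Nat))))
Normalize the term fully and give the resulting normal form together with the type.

normal form:
  λ (α : Eq Nat zero zero) → vcons Nat (succ (succ (succ zero))) (succ zero) (vcons Nat (succ (succ zero)) (succ (succ (succ (succ (succ (succ (succ (succ zero)))))))) (vcons Nat (succ zero) (succ (succ zero)) (vcons Nat zero (succ (succ (succ (succ (succ zero))))) (vnil Nat))))
the term's type:
  Eq Nat zero zero → Vec Nat (succ (succ (succ (succ zero))))


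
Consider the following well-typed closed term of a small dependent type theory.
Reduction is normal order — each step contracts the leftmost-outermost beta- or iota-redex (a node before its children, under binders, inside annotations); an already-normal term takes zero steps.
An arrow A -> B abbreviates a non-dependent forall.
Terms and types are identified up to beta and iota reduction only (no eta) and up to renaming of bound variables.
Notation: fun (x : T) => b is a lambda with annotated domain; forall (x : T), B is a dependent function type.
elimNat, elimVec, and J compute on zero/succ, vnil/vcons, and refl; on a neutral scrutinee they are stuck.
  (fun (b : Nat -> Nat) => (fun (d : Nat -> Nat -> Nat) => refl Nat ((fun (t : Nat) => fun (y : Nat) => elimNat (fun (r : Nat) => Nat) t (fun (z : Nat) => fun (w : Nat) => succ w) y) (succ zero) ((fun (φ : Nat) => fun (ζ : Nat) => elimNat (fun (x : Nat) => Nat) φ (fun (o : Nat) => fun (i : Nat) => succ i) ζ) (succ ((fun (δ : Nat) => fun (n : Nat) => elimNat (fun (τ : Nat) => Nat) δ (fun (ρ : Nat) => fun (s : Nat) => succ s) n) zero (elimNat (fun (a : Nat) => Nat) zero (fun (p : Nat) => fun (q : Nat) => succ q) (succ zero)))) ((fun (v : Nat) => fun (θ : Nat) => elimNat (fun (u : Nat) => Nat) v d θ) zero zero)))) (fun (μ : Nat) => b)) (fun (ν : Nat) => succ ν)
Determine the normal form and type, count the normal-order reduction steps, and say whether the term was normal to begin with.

reduced normal form:
  refl Nat (succ (succ (succ zero)))
type:
  Eq Nat (succ (succ (succ zero))) (succ (succ (succ zero)))
reduction steps (normal order): 27
started in normal form: no
first contracted redex: a beta-redex


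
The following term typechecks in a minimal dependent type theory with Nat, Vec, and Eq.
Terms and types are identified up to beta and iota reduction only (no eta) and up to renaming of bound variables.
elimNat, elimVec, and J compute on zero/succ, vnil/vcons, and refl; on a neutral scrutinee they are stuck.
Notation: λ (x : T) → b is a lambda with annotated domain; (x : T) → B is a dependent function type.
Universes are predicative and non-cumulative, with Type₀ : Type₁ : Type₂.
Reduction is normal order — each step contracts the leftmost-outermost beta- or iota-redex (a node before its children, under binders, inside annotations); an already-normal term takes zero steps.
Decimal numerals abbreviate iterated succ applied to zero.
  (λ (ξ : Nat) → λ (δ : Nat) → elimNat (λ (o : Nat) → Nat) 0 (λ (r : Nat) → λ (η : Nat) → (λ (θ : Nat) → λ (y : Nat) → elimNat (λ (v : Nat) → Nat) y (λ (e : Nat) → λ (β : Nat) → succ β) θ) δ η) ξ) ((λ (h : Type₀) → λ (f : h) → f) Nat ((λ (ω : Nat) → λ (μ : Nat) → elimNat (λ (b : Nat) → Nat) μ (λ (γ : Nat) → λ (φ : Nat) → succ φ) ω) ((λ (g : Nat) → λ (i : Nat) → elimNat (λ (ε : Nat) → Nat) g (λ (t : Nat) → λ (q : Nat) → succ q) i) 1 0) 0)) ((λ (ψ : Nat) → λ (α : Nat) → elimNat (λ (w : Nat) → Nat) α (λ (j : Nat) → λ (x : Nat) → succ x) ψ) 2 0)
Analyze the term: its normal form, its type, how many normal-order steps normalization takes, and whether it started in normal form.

reduced normal form:
  2
inferred type:
  Nat
steps to reach normal form (normal order): 35
already normal: no
first redex: a beta-redex


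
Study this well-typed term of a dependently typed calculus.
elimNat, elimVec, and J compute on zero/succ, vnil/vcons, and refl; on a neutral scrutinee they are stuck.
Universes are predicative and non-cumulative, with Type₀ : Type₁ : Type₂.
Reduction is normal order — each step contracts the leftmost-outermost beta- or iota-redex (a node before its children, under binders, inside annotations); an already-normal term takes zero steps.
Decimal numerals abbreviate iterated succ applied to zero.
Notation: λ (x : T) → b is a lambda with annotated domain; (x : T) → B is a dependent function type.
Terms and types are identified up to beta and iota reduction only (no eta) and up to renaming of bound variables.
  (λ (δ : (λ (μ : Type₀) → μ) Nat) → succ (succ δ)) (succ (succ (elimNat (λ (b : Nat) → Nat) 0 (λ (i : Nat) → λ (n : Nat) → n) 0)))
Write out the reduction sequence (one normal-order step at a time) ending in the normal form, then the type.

normal-order reduction:
  (λ (δ : (λ (μ : Type₀) → μ) Nat) → succ (succ δ)) (succ (succ (elimNat (λ (b : Nat) → Nat) 0 (λ (i : Nat) → λ (n : Nat) → n) 0)))
  ~> succ (succ (succ (succ (elimNat (λ (δ : Nat) → Nat) 0 (λ (μ : Nat) → λ (b : Nat) → b) 0))))
  ~> 4
type:
  Nat


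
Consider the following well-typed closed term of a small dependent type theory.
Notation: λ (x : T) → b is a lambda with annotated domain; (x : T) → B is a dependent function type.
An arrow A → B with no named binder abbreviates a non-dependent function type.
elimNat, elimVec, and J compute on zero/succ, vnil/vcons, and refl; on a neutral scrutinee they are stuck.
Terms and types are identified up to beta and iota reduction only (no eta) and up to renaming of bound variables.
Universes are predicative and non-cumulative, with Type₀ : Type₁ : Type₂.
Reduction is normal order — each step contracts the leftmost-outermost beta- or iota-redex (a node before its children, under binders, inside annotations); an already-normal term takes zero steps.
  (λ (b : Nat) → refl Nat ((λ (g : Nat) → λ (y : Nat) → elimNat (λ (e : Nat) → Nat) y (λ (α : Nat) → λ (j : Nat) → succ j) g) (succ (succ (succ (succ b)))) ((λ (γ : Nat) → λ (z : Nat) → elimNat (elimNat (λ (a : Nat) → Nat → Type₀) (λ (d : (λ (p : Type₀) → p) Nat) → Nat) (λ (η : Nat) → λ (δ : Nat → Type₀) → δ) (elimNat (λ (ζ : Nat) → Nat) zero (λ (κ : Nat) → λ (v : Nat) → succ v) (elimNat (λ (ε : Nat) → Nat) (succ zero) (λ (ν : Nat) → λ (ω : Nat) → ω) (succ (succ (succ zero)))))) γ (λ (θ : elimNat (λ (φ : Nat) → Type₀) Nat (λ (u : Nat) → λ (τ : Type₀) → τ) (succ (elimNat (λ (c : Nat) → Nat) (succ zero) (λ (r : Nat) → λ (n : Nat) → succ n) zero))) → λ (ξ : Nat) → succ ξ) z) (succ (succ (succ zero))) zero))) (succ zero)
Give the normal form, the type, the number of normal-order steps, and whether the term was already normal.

reduced normal form:
  refl Nat (succ (succ (succ (succ (succ (succ (succ (succ zero))))))))
inferred type:
  Eq Nat (succ (succ (succ (succ (succ (succ (succ (succ zero)))))))) (succ (succ (succ (succ (succ (succ (succ (succ zero))))))))
reduction steps (normal order): 22
started in normal form: no
first redex: a beta-redex
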